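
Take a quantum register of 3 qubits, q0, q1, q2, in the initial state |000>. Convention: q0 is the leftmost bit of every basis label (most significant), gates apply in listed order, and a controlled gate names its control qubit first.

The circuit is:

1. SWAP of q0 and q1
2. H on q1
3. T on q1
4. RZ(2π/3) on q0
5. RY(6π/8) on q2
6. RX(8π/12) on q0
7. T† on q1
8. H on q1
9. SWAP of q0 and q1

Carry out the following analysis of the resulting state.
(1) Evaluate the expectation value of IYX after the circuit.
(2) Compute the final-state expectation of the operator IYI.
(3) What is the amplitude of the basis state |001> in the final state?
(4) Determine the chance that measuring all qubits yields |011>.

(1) In the final state, IYX has expectation -sqrt(6)/4.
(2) The expectation value of IYI is -sqrt(3)/2.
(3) The final state's coefficient on |001> equals -sqrt(sqrt(2) + 2)*exp(2*I*pi/3)/4.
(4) Outcome |011> occurs with probability 3*sqrt(2)/16 + 3/8.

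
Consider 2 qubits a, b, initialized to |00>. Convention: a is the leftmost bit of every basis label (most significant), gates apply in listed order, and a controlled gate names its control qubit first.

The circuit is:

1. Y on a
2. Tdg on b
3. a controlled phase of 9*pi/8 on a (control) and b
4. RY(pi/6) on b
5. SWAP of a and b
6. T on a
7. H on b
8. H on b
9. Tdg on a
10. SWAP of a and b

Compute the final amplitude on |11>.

|11> carries amplitude I*(-sqrt(2) + sqrt(6))/4 in the final state.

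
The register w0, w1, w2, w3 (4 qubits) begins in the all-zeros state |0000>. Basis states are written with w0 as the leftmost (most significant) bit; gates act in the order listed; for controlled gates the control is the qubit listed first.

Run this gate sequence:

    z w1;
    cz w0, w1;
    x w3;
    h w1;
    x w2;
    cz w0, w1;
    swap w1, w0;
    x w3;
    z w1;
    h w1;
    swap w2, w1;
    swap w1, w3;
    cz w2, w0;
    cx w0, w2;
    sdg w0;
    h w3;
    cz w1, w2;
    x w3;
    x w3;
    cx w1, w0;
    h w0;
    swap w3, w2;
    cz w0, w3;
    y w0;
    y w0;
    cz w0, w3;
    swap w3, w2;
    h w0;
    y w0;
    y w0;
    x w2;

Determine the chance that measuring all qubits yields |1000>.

The probability of measuring |1000> is 1/8. Key observation: steps 21-28 multiply out to the identity, so the circuit reduces to the remaining gates.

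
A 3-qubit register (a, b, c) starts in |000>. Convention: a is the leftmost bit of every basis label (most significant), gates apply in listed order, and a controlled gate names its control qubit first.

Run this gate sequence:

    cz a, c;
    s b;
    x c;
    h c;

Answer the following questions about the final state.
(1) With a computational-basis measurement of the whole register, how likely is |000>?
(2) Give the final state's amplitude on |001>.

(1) A full measurement returns |000> with probability 1/2.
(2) |001> carries amplitude -sqrt(2)/2 in the final state.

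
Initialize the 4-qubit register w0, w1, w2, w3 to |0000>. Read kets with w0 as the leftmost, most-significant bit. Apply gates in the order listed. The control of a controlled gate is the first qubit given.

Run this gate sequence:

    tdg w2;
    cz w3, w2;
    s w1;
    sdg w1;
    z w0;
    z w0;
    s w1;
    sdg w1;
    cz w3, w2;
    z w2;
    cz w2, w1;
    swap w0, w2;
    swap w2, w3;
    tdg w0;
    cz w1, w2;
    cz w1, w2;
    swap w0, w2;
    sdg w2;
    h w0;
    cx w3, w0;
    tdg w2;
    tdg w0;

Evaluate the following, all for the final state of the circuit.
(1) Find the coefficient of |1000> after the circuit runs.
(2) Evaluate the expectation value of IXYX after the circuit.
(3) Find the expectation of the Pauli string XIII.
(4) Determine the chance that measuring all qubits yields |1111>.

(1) The amplitude on |1000> is -sqrt(2)*exp(3*I*pi/4)/2. Key observation: the block from step 2 through step 9 cancels to the identity and can be dropped.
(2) The expectation value of IXYX is 0.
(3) The expectation value of XIII is sqrt(2)/2.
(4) A full measurement returns |1111> with probability 0.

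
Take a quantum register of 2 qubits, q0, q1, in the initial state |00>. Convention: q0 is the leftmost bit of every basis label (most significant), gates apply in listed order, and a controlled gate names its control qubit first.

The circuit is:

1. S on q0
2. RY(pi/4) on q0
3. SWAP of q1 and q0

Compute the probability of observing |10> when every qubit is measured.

The probability of measuring |10> is 0.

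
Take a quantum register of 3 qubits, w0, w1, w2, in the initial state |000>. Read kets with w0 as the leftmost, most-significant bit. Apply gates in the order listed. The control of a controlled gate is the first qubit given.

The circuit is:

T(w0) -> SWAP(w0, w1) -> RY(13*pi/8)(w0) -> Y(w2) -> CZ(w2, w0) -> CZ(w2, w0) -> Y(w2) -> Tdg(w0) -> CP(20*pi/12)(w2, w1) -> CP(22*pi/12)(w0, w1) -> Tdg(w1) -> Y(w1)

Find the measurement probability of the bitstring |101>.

Outcome |101> occurs with probability 0. Key observation: steps 4-7 multiply out to the identity, so the circuit reduces to the remaining gates.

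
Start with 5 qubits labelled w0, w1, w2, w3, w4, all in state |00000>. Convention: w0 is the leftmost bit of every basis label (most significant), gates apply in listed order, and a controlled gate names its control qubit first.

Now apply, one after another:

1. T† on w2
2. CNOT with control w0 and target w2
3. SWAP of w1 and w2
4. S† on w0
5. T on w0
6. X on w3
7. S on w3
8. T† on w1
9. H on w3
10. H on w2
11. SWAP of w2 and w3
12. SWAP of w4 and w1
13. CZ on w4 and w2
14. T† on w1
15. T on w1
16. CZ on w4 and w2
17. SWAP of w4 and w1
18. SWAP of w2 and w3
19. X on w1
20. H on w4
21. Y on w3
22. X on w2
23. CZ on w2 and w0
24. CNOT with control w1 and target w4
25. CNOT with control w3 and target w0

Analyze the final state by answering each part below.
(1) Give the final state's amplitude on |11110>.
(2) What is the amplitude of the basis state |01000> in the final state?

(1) The final state's coefficient on |11110> equals -sqrt(2)/4. Key observation: steps 11-18 multiply out to the identity, so the circuit reduces to the remaining gates.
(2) The amplitude on |01000> is -sqrt(2)/4.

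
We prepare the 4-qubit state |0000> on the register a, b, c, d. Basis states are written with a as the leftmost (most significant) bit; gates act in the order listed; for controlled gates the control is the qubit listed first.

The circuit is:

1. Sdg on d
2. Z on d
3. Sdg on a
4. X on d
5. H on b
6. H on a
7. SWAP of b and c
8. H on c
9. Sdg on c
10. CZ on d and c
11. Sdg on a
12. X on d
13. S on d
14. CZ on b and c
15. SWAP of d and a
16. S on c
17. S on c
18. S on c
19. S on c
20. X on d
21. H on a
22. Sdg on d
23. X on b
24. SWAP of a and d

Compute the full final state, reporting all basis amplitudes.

The resulting statevector has amplitude -I/2 on |0100>, -I/2 on |0101>, -I/2 on |1100>, -I/2 on |1101>, and 0 on every other basis state.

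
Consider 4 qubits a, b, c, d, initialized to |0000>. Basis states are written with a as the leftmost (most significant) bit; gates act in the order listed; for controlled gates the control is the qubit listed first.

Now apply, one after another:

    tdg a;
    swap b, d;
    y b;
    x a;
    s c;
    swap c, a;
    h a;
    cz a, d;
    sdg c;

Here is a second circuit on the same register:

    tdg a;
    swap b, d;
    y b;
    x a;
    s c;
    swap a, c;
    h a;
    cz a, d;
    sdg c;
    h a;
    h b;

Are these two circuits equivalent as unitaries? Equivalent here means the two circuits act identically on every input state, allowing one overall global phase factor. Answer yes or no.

No — the two circuits implement different unitaries, even allowing a global phase.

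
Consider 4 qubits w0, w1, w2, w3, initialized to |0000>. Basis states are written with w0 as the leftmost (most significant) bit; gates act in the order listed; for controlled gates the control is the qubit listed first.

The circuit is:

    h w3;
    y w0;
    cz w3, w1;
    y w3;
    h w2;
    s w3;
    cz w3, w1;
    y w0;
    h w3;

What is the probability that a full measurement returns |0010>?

A full measurement returns |0010> with probability 1/4.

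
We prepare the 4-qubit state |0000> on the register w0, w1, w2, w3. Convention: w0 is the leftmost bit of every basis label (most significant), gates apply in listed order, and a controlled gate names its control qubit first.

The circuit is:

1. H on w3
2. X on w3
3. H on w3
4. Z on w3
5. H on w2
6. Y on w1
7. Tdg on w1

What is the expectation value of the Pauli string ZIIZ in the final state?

The observable ZIIZ averages to 1. Key observation: the block from step 1 through step 4 cancels to the identity and can be dropped.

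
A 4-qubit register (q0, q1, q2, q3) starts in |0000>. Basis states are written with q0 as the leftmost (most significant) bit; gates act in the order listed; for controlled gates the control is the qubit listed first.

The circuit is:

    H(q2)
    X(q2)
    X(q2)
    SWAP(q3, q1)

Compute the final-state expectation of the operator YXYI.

The expectation value of YXYI is 0. Key observation: gates 2-3 undo each other exactly, leaving only the rest of the circuit to track.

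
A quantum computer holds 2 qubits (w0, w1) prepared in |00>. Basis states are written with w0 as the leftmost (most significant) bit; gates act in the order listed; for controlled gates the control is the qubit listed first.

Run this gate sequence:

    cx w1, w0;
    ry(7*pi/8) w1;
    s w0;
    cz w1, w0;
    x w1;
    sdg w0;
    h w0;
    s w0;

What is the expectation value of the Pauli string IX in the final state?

In the final state, IX has expectation sqrt(2 - sqrt(2))/2.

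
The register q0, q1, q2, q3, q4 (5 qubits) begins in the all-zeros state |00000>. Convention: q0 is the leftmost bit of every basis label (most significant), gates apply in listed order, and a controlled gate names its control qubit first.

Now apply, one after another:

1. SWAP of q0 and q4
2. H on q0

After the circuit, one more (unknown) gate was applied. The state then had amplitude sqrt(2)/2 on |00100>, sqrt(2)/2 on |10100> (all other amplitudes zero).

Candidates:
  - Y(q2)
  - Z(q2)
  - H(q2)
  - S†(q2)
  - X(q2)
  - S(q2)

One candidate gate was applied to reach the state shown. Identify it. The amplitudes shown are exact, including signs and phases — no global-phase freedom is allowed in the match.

The unique candidate consistent with the amplitudes is X(q2).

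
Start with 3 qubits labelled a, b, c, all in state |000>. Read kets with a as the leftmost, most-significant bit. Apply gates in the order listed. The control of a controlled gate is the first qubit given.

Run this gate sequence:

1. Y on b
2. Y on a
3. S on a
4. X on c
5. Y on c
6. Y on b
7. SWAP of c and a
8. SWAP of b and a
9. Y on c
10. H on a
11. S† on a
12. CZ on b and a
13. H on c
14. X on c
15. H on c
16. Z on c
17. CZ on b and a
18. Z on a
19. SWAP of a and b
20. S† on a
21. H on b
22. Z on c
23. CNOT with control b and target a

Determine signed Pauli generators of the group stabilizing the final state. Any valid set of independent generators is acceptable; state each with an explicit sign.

The final state is stabilized by the group generated by -XYI, +ZZI, +IIZ; other independent generating sets are equally valid. Key observation: the block from step 13 through step 16 cancels to the identity and can be dropped.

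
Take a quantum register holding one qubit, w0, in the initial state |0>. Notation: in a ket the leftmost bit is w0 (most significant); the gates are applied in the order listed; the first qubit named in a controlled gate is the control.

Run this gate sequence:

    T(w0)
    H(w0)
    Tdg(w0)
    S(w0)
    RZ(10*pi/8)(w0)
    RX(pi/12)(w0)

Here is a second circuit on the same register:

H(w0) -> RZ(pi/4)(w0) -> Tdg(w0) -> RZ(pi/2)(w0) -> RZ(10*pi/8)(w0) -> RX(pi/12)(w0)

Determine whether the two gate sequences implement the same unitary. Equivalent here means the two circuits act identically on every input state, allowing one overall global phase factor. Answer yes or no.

No: there is an input state on which the two circuits produce genuinely different outputs (not merely differing by a phase).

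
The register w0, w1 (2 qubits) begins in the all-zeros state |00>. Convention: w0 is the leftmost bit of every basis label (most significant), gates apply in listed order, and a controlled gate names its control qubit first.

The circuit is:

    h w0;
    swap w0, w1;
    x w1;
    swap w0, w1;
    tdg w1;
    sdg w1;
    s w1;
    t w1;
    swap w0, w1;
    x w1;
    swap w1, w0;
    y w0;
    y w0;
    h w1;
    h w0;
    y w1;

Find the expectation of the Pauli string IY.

In the final state, IY has expectation 0. Key observation: gates 3-10 undo each other exactly, leaving only the rest of the circuit to track.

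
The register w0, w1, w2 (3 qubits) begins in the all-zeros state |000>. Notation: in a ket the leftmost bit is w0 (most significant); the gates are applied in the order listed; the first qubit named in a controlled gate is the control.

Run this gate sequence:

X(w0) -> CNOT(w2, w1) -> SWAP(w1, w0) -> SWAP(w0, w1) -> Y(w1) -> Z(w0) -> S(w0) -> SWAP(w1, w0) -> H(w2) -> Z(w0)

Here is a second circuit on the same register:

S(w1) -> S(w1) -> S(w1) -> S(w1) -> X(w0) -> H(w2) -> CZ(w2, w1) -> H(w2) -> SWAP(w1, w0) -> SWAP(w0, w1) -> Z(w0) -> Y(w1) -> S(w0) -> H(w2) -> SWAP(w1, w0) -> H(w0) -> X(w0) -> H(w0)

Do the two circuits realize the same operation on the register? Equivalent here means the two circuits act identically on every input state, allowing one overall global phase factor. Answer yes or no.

No: there is an input state on which the two circuits produce genuinely different outputs (not merely differing by a phase).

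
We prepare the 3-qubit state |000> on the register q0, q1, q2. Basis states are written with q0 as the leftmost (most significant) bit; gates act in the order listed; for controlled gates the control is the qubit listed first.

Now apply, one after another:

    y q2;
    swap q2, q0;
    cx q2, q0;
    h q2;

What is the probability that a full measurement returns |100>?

Outcome |100> occurs with probability 1/2.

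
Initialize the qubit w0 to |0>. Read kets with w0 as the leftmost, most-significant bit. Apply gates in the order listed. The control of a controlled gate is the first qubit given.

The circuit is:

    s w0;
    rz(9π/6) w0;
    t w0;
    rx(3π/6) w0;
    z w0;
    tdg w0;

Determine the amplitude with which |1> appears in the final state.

The final state's coefficient on |1> equals -sqrt(2)*I/2.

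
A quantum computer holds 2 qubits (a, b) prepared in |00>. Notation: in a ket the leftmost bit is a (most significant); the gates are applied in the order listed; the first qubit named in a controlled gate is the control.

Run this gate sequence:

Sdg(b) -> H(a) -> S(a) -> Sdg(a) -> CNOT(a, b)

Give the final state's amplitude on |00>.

|00> carries amplitude sqrt(2)/2 in the final state. Key observation: gates 3-4 undo each other exactly, leaving only the rest of the circuit to track.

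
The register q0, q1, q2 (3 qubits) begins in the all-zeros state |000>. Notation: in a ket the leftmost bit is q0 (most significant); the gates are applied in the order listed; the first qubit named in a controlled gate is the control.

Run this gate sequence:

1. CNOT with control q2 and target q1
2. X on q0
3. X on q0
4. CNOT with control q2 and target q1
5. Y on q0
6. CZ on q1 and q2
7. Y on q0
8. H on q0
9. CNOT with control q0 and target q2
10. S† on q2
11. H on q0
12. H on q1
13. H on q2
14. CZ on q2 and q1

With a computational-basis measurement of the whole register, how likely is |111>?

Outcome |111> occurs with probability 1/8. Key observation: steps 1-4 multiply out to the identity, so the circuit reduces to the remaining gates.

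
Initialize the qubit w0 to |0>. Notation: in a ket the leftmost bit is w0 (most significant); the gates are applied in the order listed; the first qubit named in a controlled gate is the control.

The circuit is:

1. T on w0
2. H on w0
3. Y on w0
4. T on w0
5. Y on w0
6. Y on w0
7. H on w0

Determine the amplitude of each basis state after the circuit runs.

After the circuit, the state carries amplitude -I/2 + exp(3*I*pi/4)/2 on |0>, -I/2 - exp(3*I*pi/4)/2 on |1>.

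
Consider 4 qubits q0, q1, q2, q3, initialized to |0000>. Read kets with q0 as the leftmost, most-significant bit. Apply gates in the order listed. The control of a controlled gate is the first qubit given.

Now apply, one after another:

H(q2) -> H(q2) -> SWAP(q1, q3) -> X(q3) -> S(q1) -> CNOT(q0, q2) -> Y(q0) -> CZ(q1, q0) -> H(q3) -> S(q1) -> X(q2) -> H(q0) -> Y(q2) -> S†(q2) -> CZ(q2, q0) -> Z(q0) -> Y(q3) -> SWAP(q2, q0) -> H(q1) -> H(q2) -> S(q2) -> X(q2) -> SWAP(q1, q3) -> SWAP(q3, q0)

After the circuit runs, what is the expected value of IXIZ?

The expectation value of IXIZ is 1.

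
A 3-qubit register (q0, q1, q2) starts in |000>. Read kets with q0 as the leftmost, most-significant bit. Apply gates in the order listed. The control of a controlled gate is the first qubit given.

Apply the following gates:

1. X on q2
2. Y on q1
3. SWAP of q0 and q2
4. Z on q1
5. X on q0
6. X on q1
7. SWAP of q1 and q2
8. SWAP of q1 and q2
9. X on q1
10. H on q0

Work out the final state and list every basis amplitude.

The final amplitudes are -sqrt(2)*I/2 on |010>, -sqrt(2)*I/2 on |110>, and 0 on every other basis state.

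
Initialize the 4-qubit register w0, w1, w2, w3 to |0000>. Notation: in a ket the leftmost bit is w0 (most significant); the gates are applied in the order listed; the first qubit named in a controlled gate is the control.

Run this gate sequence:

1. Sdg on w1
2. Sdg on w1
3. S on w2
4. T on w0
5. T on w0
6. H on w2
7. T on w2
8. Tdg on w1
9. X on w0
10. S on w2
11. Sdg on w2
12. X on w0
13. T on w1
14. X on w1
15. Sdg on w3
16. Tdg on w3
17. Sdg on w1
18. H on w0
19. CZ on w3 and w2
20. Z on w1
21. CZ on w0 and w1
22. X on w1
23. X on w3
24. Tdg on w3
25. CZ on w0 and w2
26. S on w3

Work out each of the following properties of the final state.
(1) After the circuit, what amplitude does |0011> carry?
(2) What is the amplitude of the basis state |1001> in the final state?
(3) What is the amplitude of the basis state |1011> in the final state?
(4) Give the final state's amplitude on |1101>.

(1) The amplitude on |0011> is -1/2. Key observation: the block from step 8 through step 13 cancels to the identity and can be dropped.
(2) |1001> carries amplitude -exp(3*I*pi/4)/2 in the final state.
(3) The final state's coefficient on |1011> equals -1/2.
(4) |1101> carries amplitude 0 in the final state.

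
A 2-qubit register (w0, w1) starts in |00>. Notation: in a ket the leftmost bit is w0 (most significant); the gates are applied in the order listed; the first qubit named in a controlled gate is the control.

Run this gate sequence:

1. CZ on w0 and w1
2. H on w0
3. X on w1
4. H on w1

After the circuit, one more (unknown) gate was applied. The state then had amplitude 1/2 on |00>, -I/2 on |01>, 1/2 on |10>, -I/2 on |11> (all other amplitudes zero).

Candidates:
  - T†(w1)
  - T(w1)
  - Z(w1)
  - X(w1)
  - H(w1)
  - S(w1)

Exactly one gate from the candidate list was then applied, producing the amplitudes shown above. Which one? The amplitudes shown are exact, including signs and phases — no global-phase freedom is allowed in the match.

It was S(w1) that produced the state shown.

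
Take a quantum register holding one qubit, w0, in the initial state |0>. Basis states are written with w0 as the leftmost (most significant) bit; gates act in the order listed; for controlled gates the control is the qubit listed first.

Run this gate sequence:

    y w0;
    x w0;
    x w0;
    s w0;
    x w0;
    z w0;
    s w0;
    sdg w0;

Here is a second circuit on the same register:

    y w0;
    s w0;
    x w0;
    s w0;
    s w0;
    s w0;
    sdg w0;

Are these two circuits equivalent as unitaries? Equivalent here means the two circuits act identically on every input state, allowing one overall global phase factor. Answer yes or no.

Yes — the two circuits implement the same unitary up to a global phase.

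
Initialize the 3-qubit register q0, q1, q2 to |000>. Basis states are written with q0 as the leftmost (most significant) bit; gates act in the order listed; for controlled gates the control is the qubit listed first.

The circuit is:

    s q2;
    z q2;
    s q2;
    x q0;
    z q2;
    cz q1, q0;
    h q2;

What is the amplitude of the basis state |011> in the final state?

|011> carries amplitude 0 in the final state.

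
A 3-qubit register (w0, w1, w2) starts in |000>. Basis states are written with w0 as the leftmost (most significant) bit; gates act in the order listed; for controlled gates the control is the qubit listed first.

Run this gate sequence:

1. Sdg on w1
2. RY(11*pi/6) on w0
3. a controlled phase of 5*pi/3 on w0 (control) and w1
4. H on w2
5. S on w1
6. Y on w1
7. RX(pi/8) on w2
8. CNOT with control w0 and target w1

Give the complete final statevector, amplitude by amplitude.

After the circuit, the state carries amplitude 0 on |000>, 0 on |001>, -sqrt(3)*sin(pi/16)/4 - sin(pi/16)/4 - sqrt(3)*I*cos(pi/16)/4 - I*cos(pi/16)/4 on |010>, -sqrt(3)*sin(pi/16)/4 - sin(pi/16)/4 - sqrt(3)*I*cos(pi/16)/4 - I*cos(pi/16)/4 on |011>, -sin(pi/16)/4 + sqrt(3)*sin(pi/16)/4 - I*cos(pi/16)/4 + sqrt(3)*I*cos(pi/16)/4 on |100>, -sin(pi/16)/4 + sqrt(3)*sin(pi/16)/4 - I*cos(pi/16)/4 + sqrt(3)*I*cos(pi/16)/4 on |101>, 0 on |110>, 0 on |111>.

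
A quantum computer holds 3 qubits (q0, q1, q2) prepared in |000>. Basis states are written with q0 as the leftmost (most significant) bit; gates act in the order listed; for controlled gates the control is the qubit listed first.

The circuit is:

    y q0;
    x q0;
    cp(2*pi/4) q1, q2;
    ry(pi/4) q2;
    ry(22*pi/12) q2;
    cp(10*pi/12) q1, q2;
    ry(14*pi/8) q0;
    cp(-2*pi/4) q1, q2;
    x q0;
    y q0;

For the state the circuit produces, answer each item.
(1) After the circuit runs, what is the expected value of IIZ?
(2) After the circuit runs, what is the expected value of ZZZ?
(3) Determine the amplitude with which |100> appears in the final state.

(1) In the final state, IIZ has expectation sqrt(2)/4 + sqrt(6)/4.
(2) The expectation value of ZZZ is 1/4 + sqrt(3)/4.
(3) The final state's coefficient on |100> equals -sqrt(2)/8 + 1/4 + sqrt(6)/8.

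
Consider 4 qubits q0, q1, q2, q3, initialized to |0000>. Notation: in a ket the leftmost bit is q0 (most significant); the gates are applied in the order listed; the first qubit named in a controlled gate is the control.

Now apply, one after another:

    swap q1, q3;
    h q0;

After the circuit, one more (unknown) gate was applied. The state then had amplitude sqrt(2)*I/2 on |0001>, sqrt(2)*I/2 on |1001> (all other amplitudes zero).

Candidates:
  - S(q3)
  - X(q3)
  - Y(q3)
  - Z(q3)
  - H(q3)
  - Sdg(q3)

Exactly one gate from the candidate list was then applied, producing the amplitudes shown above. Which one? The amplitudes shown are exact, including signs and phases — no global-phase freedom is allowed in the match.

It was Y(q3) that produced the state shown.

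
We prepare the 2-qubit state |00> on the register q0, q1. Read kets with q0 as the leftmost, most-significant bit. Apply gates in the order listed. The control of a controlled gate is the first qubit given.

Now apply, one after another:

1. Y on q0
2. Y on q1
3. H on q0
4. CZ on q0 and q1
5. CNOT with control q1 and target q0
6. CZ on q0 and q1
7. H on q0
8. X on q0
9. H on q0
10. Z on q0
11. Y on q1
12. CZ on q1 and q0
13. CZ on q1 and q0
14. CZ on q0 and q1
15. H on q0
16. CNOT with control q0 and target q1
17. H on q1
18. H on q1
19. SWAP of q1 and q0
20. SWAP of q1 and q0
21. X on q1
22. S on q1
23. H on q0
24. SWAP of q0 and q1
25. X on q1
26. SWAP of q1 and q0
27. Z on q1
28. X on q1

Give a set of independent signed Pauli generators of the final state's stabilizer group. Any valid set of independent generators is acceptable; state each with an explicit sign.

One valid set of independent stabilizer generators is -XI, -IZ (any independent generating set of the same group is equally correct). Key observation: the block from step 7 through step 10 cancels to the identity and can be dropped.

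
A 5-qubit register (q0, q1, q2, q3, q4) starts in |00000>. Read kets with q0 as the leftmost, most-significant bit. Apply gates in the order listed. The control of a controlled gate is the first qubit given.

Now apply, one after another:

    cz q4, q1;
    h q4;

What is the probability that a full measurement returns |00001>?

A full measurement returns |00001> with probability 1/2.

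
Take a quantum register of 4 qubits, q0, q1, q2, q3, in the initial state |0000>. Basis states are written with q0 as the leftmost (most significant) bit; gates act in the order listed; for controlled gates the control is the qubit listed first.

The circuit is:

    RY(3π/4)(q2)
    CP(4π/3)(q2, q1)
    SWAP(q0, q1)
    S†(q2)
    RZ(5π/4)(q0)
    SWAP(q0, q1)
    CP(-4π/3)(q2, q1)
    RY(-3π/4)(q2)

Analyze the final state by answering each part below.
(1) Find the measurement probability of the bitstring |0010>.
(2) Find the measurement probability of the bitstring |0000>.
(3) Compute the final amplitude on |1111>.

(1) Outcome |0010> occurs with probability 1/4.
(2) Outcome |0000> occurs with probability 3/4.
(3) The amplitude on |1111> is 0.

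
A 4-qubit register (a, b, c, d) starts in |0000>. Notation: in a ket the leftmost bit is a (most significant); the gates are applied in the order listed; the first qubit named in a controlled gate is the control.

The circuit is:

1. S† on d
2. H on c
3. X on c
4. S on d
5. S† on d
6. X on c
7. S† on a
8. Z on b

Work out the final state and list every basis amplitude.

After the circuit, the state carries amplitude sqrt(2)/2 on |0000>, sqrt(2)/2 on |0010>, and 0 on every other basis state. Key observation: the block from step 3 through step 6 cancels to the identity and can be dropped.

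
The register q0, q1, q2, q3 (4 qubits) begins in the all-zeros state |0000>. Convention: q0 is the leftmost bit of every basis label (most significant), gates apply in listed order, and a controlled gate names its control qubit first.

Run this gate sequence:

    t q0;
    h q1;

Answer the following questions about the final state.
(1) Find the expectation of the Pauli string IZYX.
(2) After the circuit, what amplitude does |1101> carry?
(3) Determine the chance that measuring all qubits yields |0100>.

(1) The expectation value of IZYX is 0.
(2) |1101> carries amplitude 0 in the final state.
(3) A full measurement returns |0100> with probability 1/2.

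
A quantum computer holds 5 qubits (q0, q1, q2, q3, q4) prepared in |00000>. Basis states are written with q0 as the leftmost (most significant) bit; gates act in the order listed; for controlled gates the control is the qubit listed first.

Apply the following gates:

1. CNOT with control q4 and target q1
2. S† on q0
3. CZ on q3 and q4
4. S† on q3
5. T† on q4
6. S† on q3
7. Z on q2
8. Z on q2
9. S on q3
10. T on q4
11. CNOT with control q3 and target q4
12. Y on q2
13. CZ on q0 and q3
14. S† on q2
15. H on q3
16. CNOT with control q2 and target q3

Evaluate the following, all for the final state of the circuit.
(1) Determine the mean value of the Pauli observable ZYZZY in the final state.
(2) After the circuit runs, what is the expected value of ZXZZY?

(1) In the final state, ZYZZY has expectation 0.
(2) In the final state, ZXZZY has expectation 0.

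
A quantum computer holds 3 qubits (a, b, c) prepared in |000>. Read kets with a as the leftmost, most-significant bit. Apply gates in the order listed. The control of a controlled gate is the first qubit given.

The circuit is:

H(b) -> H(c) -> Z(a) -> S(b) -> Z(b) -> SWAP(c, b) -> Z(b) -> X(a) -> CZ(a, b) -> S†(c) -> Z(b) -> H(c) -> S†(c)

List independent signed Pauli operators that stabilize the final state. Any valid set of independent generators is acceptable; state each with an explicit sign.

One valid set of independent stabilizer generators is -IXI, -ZII, -IIZ (any independent generating set of the same group is equally correct).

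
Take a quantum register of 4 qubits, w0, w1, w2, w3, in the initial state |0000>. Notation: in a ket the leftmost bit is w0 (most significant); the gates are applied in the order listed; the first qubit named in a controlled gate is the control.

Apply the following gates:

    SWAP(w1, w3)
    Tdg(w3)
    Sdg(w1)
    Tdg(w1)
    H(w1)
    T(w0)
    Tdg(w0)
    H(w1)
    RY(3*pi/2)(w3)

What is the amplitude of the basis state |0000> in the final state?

The final state's coefficient on |0000> equals -sqrt(2)/2.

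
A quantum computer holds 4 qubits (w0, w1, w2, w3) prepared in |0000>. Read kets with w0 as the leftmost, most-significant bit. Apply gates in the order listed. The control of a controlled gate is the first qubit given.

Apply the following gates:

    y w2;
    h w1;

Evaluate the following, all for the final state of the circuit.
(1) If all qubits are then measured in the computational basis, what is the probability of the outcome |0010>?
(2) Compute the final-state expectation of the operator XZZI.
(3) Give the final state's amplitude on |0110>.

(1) Outcome |0010> occurs with probability 1/2.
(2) The observable XZZI averages to 0.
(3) The final state's coefficient on |0110> equals sqrt(2)*I/2.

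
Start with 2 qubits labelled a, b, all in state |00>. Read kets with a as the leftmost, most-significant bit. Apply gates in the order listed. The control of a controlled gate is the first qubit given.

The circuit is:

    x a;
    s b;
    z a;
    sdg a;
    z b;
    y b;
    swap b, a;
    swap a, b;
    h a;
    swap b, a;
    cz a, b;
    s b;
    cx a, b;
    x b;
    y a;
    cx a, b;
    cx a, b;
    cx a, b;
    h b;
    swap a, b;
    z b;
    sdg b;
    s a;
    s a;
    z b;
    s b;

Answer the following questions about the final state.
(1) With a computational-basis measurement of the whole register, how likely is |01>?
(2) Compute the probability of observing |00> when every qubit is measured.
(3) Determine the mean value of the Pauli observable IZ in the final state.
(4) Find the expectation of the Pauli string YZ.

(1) A full measurement returns |01> with probability 0.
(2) The probability of measuring |00> is 1/2.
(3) In the final state, IZ has expectation 1.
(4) In the final state, YZ has expectation 1.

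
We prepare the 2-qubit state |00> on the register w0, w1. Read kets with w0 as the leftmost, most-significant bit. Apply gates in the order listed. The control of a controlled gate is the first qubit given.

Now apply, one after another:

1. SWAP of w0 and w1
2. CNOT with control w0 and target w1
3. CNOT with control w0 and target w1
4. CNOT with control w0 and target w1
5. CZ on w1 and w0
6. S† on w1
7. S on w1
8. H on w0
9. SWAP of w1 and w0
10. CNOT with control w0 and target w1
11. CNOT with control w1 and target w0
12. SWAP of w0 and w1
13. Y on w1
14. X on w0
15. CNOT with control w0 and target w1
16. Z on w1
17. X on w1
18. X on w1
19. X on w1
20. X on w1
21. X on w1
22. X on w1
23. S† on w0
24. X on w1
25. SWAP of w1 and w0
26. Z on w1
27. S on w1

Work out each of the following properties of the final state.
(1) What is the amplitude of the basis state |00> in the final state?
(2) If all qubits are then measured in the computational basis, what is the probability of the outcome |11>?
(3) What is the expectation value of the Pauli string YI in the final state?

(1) The amplitude on |00> is 0. Key observation: steps 17-22 multiply out to the identity, so the circuit reduces to the remaining gates.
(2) Outcome |11> occurs with probability 1/2.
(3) In the final state, YI has expectation 0.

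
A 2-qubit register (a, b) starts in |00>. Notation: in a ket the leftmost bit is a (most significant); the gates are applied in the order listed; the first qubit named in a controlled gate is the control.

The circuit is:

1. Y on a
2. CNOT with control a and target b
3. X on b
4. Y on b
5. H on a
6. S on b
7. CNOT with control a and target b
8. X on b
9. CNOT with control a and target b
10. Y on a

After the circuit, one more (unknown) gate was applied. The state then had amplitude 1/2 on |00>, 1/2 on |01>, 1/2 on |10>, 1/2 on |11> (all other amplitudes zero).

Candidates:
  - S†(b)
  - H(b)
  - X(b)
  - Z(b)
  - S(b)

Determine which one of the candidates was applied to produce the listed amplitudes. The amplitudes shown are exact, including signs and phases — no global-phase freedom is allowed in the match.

The applied gate was H(b).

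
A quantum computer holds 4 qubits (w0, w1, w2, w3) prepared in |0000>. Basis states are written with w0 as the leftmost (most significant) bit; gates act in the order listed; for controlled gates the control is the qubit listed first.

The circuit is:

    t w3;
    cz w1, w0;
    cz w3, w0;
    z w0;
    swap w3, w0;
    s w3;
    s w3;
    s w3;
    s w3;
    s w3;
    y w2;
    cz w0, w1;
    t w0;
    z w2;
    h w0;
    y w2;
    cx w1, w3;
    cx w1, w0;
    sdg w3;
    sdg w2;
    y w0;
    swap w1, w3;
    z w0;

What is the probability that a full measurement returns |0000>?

Outcome |0000> occurs with probability 1/2. Key observation: the block from step 7 through step 10 cancels to the identity and can be dropped.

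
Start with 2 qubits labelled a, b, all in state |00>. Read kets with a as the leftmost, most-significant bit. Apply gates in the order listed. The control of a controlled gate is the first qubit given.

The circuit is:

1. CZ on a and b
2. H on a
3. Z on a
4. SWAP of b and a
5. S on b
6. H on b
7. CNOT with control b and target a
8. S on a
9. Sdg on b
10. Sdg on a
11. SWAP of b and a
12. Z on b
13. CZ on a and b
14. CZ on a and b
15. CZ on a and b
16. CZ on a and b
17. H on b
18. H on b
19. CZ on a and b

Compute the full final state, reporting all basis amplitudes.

The final amplitudes are 1/2 - I/2 on |00>, 0 on |01>, 0 on |10>, 1/2 - I/2 on |11>. Key observation: the block from step 13 through step 16 cancels to the identity and can be dropped.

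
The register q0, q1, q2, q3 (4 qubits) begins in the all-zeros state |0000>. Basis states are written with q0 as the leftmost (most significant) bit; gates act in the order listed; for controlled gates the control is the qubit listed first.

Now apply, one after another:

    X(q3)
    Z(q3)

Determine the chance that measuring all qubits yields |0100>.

The probability of measuring |0100> is 0.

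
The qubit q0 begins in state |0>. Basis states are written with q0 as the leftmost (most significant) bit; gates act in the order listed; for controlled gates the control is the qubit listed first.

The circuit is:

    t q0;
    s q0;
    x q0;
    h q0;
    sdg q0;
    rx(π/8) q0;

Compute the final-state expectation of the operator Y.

In the final state, Y has expectation sqrt(sqrt(2) + 2)/2.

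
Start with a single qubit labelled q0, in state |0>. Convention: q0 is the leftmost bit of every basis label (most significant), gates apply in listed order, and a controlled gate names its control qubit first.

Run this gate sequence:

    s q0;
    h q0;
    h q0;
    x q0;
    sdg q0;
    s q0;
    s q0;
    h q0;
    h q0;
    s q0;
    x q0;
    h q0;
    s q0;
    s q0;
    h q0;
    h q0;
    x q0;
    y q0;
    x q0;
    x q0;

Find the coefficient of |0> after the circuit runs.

|0> carries amplitude sqrt(2)*I/2 in the final state.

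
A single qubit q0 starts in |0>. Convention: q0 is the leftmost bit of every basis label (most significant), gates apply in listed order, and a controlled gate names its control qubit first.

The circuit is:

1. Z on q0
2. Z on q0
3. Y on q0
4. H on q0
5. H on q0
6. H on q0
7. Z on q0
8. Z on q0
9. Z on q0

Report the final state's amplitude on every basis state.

The resulting statevector has amplitude sqrt(2)*I/2 on |0>, sqrt(2)*I/2 on |1>.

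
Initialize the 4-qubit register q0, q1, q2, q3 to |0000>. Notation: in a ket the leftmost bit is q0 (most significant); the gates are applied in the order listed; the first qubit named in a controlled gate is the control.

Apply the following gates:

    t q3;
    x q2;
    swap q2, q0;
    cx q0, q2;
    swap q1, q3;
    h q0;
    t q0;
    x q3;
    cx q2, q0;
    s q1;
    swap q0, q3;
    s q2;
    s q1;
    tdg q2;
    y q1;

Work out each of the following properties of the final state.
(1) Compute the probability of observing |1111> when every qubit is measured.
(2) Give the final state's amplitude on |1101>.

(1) A full measurement returns |1111> with probability 1/2.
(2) |1101> carries amplitude 0 in the final state.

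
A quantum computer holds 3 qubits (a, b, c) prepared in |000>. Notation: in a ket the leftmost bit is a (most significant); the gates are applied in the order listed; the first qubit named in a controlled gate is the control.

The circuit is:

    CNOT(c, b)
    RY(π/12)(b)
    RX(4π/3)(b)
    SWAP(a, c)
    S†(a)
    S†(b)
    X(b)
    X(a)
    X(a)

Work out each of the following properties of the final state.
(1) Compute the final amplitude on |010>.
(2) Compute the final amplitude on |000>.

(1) The final state's coefficient on |010> equals -sqrt(3*sqrt(2) + 6)/8 - sqrt(2 - sqrt(2))/8 - I*sqrt(3*sqrt(2) + 6)/8 + 3*I*sqrt(2 - sqrt(2))/8. Key observation: steps 8-9 multiply out to the identity, so the circuit reduces to the remaining gates.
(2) The final state's coefficient on |000> equals -3*sqrt(sqrt(2) + 2)/8 - sqrt(6 - 3*sqrt(2))/8 - I*sqrt(6 - 3*sqrt(2))/8 + I*sqrt(sqrt(2) + 2)/8.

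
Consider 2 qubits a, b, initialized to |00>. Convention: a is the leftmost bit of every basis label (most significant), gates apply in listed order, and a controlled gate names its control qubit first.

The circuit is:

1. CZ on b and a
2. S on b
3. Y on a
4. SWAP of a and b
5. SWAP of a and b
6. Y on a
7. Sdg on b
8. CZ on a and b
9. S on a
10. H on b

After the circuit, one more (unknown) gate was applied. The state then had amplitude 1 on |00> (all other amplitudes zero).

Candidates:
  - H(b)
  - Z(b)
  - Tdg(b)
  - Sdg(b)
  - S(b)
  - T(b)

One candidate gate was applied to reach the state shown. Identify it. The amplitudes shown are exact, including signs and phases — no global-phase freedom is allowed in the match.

The applied gate was H(b).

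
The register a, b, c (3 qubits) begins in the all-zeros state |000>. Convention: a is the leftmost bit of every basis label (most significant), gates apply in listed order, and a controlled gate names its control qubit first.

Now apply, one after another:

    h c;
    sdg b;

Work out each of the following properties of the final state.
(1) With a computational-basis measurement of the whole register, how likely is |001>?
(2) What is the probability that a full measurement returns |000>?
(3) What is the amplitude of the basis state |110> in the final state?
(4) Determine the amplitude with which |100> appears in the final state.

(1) A full measurement returns |001> with probability 1/2.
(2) Outcome |000> occurs with probability 1/2.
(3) |110> carries amplitude 0 in the final state.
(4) The amplitude on |100> is 0.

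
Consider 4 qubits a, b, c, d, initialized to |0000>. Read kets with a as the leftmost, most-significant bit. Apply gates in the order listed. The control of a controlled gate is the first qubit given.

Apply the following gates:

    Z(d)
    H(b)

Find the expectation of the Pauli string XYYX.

The observable XYYX averages to 0.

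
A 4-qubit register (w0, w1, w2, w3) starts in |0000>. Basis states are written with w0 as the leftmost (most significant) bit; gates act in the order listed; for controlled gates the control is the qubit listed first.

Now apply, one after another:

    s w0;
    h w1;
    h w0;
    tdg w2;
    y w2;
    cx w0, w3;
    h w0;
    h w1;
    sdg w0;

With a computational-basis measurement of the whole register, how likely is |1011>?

A full measurement returns |1011> with probability 1/4.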